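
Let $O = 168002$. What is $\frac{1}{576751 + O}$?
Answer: $\frac{1}{744753} \approx 1.3427 \cdot 10^{-6}$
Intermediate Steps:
$\frac{1}{576751 + O} = \frac{1}{576751 + 168002} = \frac{1}{744753}$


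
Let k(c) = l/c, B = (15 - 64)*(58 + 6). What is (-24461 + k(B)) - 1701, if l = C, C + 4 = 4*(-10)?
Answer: -20510997/784 ≈ -26162.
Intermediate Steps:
C = -44 (C = -4 + 4*(-10) = -4 - 40 = -44)
B = -3136 (B = -49*64 = -3136)
l = -44
k(c) = -44/c
(-24461 + k(B)) - 1701 = (-24461 - 44/(-3136)) - 1701 = (-24461 - 44*(-1/3136)) - 1701 = (-24461 + 11/784) - 1701 = -19177413/784 - 1701 = -20510997/784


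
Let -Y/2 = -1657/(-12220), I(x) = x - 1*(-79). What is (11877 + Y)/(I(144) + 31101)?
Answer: 72566813/191389640 ≈ 0.37916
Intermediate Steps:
I(x) = 79 + x (I(x) = x + 79 = 79 + x)
Y = -1657/6110 (Y = -(-3314)/(-12220) = -(-3314)*(-1)/12220 = -2*1657/12220 = -1657/6110 ≈ -0.27119)
(11877 + Y)/(I(144) + 31101) = (11877 - 1657/6110)/((79 + 144) + 31101) = 72566813/(6110*(223 + 31101)) = (72566813/6110)/31324 = (72566813/6110)*(1/31324) = 72566813/191389640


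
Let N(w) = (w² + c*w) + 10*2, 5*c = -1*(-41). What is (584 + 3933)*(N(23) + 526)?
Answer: 28538406/5 ≈ 5.7077e+6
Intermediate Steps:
c = 41/5 (c = (-1*(-41))/5 = (⅕)*41 = 41/5 ≈ 8.2000)
N(w) = 20 + w² + 41*w/5 (N(w) = (w² + 41*w/5) + 10*2 = (w² + 41*w/5) + 20 = 20 + w² + 41*w/5)
(584 + 3933)*(N(23) + 526) = (584 + 3933)*((20 + 23² + (41/5)*23) + 526) = 4517*((20 + 529 + 943/5) + 526) = 4517*(3688/5 + 526) = 4517*(6318/5) = 28538406/5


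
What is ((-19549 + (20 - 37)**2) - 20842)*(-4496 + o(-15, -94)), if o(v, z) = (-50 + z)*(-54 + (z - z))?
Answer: -131534560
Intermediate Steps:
o(v, z) = 2700 - 54*z (o(v, z) = (-50 + z)*(-54 + 0) = (-50 + z)*(-54) = 2700 - 54*z)
((-19549 + (20 - 37)**2) - 20842)*(-4496 + o(-15, -94)) = ((-19549 + (20 - 37)**2) - 20842)*(-4496 + (2700 - 54*(-94))) = ((-19549 + (-17)**2) - 20842)*(-4496 + (2700 + 5076)) = ((-19549 + 289) - 20842)*(-4496 + 7776) = (-19260 - 20842)*3280 = -40102*3280 = -131534560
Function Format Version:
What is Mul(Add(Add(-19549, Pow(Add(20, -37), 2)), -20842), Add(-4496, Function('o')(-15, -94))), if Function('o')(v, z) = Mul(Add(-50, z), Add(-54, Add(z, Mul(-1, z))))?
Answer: -131534560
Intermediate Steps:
Function('o')(v, z) = Add(2700, Mul(-54, z)) (Function('o')(v, z) = Mul(Add(-50, z), Add(-54, 0)) = Mul(Add(-50, z), -54) = Add(2700, Mul(-54, z)))
Mul(Add(Add(-19549, Pow(Add(20, -37), 2)), -20842), Add(-4496, Function('o')(-15, -94))) = Mul(Add(Add(-19549, Pow(Add(20, -37), 2)), -20842), Add(-4496, Add(2700, Mul(-54, -94)))) = Mul(Add(Add(-19549, Pow(-17, 2)), -20842), Add(-4496, Add(2700, 5076))) = Mul(Add(Add(-19549, 289), -20842), Add(-4496, 7776)) = Mul(Add(-19260, -20842), 3280) = Mul(-40102, 3280) = -131534560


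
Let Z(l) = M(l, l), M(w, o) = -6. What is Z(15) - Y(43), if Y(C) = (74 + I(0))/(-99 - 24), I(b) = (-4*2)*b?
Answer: -664/123 ≈ -5.3984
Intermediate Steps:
I(b) = -8*b
Z(l) = -6
Y(C) = -74/123 (Y(C) = (74 - 8*0)/(-99 - 24) = (74 + 0)/(-123) = 74*(-1/123) = -74/123)
Z(15) - Y(43) = -6 - 1*(-74/123) = -6 + 74/123 = -664/123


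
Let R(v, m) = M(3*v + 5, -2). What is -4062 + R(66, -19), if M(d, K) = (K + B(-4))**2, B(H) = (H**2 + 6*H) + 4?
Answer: -4026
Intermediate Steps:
B(H) = 4 + H**2 + 6*H
M(d, K) = (-4 + K)**2 (M(d, K) = (K + (4 + (-4)**2 + 6*(-4)))**2 = (K + (4 + 16 - 24))**2 = (K - 4)**2 = (-4 + K)**2)
R(v, m) = 36 (R(v, m) = (-4 - 2)**2 = (-6)**2 = 36)
-4062 + R(66, -19) = -4062 + 36 = -4026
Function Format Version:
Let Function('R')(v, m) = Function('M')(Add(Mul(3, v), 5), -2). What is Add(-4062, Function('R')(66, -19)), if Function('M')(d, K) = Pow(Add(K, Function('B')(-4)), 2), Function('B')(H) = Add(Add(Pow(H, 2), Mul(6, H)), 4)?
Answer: -4026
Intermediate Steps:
Function('B')(H) = Add(4, Pow(H, 2), Mul(6, H))
Function('M')(d, K) = Pow(Add(-4, K), 2) (Function('M')(d, K) = Pow(Add(K, Add(4, Pow(-4, 2), Mul(6, -4))), 2) = Pow(Add(K, Add(4, 16, -24)), 2) = Pow(Add(K, -4), 2) = Pow(Add(-4, K), 2))
Function('R')(v, m) = 36 (Function('R')(v, m) = Pow(Add(-4, -2), 2) = Pow(-6, 2) = 36)
Add(-4062, Function('R')(66, -19)) = Add(-4062, 36) = -4026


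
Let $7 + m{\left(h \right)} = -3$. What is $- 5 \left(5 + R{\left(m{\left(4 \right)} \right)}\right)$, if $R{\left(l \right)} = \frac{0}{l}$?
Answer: $-25$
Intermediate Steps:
$m{\left(h \right)} = -10$ ($m{\left(h \right)} = -7 - 3 = -10$)
$R{\left(l \right)} = 0$
$- 5 \left(5 + R{\left(m{\left(4 \right)} \right)}\right) = - 5 \left(5 + 0\right) = \left(-5\right) 5 = -25$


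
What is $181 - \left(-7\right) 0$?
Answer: $181$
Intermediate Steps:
$181 - \left(-7\right) 0 = 181 - 0 = 181 + 0 = 181$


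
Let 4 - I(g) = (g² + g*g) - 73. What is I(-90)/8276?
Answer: -16123/8276 ≈ -1.9482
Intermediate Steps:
I(g) = 77 - 2*g² (I(g) = 4 - ((g² + g*g) - 73) = 4 - ((g² + g²) - 73) = 4 - (2*g² - 73) = 4 - (-73 + 2*g²) = 4 + (73 - 2*g²) = 77 - 2*g²)
I(-90)/8276 = (77 - 2*(-90)²)/8276 = (77 - 2*8100)*(1/8276) = (77 - 16200)*(1/8276) = -16123*1/8276 = -16123/8276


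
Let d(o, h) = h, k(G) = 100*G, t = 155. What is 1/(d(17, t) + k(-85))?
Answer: -1/8345 ≈ -0.00011983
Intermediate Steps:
1/(d(17, t) + k(-85)) = 1/(155 + 100*(-85)) = 1/(155 - 8500) = 1/(-8345) = -1/8345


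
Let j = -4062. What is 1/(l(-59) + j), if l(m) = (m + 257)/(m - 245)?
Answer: -152/617523 ≈ -0.00024614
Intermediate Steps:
l(m) = (257 + m)/(-245 + m)
1/(l(-59) + j) = 1/((257 - 59)/(-245 - 59) - 4062) = 1/(198/(-304) - 4062) = 1/(-1/304*198 - 4062) = 1/(-99/152 - 4062) = 1/(-617523/152) = -152/617523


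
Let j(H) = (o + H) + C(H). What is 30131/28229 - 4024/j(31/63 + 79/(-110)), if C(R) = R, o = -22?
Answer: 395945565047/2196131513 ≈ 180.29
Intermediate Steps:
j(H) = -22 + 2*H (j(H) = (-22 + H) + H = -22 + 2*H)
30131/28229 - 4024/j(31/63 + 79/(-110)) = 30131/28229 - 4024/(-22 + 2*(31/63 + 79/(-110))) = 30131*(1/28229) - 4024/(-22 + 2*(31*(1/63) + 79*(-1/110))) = 30131/28229 - 4024/(-22 + 2*(31/63 - 79/110)) = 30131/28229 - 4024/(-22 + 2*(-1567/6930)) = 30131/28229 - 4024/(-22 - 1567/3465) = 30131/28229 - 4024/(-77797/3465) = 30131/28229 - 4024*(-3465/77797) = 30131/28229 + 13943160/77797 = 395945565047/2196131513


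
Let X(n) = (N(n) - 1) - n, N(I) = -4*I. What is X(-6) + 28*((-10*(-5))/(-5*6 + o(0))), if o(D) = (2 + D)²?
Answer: -323/13 ≈ -24.846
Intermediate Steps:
X(n) = -1 - 5*n (X(n) = (-4*n - 1) - n = (-1 - 4*n) - n = -1 - 5*n)
X(-6) + 28*((-10*(-5))/(-5*6 + o(0))) = (-1 - 5*(-6)) + 28*((-10*(-5))/(-5*6 + (2 + 0)²)) = (-1 + 30) + 28*(50/(-30 + 2²)) = 29 + 28*(50/(-30 + 4)) = 29 + 28*(50/(-26)) = 29 + 28*(50*(-1/26)) = 29 + 28*(-25/13) = 29 - 700/13 = -323/13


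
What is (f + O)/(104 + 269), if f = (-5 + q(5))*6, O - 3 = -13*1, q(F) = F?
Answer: -10/373 ≈ -0.026810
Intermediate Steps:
O = -10 (O = 3 - 13*1 = 3 - 13 = -10)
f = 0 (f = (-5 + 5)*6 = 0*6 = 0)
(f + O)/(104 + 269) = (0 - 10)/(104 + 269) = -10/373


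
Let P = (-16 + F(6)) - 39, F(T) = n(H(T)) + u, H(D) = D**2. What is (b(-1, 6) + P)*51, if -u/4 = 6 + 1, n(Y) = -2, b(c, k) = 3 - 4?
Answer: -4386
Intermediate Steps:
b(c, k) = -1
u = -28 (u = -4*(6 + 1) = -4*7 = -28)
F(T) = -30 (F(T) = -2 - 28 = -30)
P = -85 (P = (-16 - 30) - 39 = -46 - 39 = -85)
(b(-1, 6) + P)*51 = (-1 - 85)*51 = -86*51 = -4386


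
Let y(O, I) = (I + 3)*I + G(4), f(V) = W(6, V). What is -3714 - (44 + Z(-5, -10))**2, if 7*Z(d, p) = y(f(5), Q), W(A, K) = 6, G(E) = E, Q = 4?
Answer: -297586/49 ≈ -6073.2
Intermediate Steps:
f(V) = 6
y(O, I) = 4 + I*(3 + I) (y(O, I) = (I + 3)*I + 4 = (3 + I)*I + 4 = I*(3 + I) + 4 = 4 + I*(3 + I))
Z(d, p) = 32/7 (Z(d, p) = (4 + 4**2 + 3*4)/7 = (4 + 16 + 12)/7 = (1/7)*32 = 32/7)
-3714 - (44 + Z(-5, -10))**2 = -3714 - (44 + 32/7)**2 = -3714 - (340/7)**2 = -3714 - 1*115600/49 = -3714 - 115600/49 = -297586/49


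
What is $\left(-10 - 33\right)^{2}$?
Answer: $1849$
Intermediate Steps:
$\left(-10 - 33\right)^{2} = \left(-43\right)^{2} = 1849$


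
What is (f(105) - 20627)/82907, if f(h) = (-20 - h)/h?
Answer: -433192/1741047 ≈ -0.24881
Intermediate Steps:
f(h) = (-20 - h)/h
(f(105) - 20627)/82907 = ((-20 - 1*105)/105 - 20627)/82907 = ((-20 - 105)/105 - 20627)*(1/82907) = ((1/105)*(-125) - 20627)*(1/82907) = (-25/21 - 20627)*(1/82907) = -433192/21*1/82907 = -433192/1741047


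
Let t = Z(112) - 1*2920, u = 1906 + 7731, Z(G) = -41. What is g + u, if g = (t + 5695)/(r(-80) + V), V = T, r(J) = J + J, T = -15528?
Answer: 75591261/7844 ≈ 9636.8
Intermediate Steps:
r(J) = 2*J
V = -15528
u = 9637
t = -2961 (t = -41 - 1*2920 = -41 - 2920 = -2961)
g = -1367/7844 (g = (-2961 + 5695)/(2*(-80) - 15528) = 2734/(-160 - 15528) = 2734/(-15688) = 2734*(-1/15688) = -1367/7844 ≈ -0.17427)
g + u = -1367/7844 + 9637 = 75591261/7844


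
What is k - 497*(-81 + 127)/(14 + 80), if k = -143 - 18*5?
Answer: -22382/47 ≈ -476.21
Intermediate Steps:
k = -233 (k = -143 - 90 = -233)
k - 497*(-81 + 127)/(14 + 80) = -233 - 497*(-81 + 127)/(14 + 80) = -233 - 22862/94 = -233 - 497*23/47 = -233 - 11431/47 = -22382/47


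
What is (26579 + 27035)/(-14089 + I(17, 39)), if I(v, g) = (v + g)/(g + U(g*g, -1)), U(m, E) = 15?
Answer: -1447578/380375 ≈ -3.8057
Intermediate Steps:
I(v, g) = (g + v)/(15 + g) (I(v, g) = (v + g)/(g + 15) = (g + v)/(15 + g))
(26579 + 27035)/(-14089 + I(17, 39)) = (26579 + 27035)/(-14089 + (39 + 17)/(15 + 39)) = 53614/(-14089 + 56/54) = 53614/(-14089 + (1/54)*56) = 53614/(-14089 + 28/27) = 53614/(-380375/27) = 53614*(-27/380375) = -1447578/380375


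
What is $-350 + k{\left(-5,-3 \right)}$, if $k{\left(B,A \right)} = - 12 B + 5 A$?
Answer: $-305$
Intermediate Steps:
$-350 + k{\left(-5,-3 \right)} = -350 + \left(\left(-12\right) \left(-5\right) + 5 \left(-3\right)\right) = -350 + \left(60 - 15\right) = -350 + 45 = -305$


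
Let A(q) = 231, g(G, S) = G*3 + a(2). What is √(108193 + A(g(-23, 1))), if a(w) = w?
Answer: 2*√27106 ≈ 329.28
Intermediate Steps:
g(G, S) = 2 + 3*G (g(G, S) = G*3 + 2 = 3*G + 2 = 2 + 3*G)
√(108193 + A(g(-23, 1))) = √(108193 + 231) = √108424 = 2*√27106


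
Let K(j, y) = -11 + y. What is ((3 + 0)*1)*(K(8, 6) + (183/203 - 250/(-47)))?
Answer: 34938/9541 ≈ 3.6619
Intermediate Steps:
((3 + 0)*1)*(K(8, 6) + (183/203 - 250/(-47))) = ((3 + 0)*1)*((-11 + 6) + (183/203 - 250/(-47))) = (3*1)*(-5 + (183*(1/203) - 250*(-1/47))) = 3*(-5 + (183/203 + 250/47)) = 3*(-5 + 59351/9541) = 3*(11646/9541) = 34938/9541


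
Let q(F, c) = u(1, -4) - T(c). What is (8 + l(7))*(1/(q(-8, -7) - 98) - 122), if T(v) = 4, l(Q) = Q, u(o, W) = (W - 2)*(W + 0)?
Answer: -47585/26 ≈ -1830.2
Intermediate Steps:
u(o, W) = W*(-2 + W) (u(o, W) = (-2 + W)*W = W*(-2 + W))
q(F, c) = 20 (q(F, c) = -4*(-2 - 4) - 1*4 = -4*(-6) - 4 = 24 - 4 = 20)
(8 + l(7))*(1/(q(-8, -7) - 98) - 122) = (8 + 7)*(1/(20 - 98) - 122) = 15*(1/(-78) - 122) = 15*(-1/78 - 122) = 15*(-9517/78) = -47585/26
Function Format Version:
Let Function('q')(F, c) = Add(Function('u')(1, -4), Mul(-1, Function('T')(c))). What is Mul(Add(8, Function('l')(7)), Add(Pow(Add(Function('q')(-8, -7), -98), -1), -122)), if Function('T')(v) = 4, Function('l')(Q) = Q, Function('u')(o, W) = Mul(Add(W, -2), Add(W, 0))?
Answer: Rational(-47585, 26) ≈ -1830.2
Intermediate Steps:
Function('u')(o, W) = Mul(W, Add(-2, W)) (Function('u')(o, W) = Mul(Add(-2, W), W) = Mul(W, Add(-2, W)))
Function('q')(F, c) = 20 (Function('q')(F, c) = Add(Mul(-4, Add(-2, -4)), Mul(-1, 4)) = Add(Mul(-4, -6), -4) = Add(24, -4) = 20)
Mul(Add(8, Function('l')(7)), Add(Pow(Add(Function('q')(-8, -7), -98), -1), -122)) = Mul(Add(8, 7), Add(Pow(Add(20, -98), -1), -122)) = Mul(15, Add(Pow(-78, -1), -122)) = Mul(15, Add(Rational(-1, 78), -122)) = Mul(15, Rational(-9517, 78)) = Rational(-47585, 26)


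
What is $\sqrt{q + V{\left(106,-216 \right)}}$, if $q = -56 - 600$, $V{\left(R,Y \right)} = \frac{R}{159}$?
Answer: $\frac{i \sqrt{5898}}{3} \approx 25.599 i$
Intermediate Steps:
$V{\left(R,Y \right)} = \frac{R}{159}$ ($V{\left(R,Y \right)} = R \frac{1}{159} = \frac{R}{159}$)
$q = -656$ ($q = -56 - 600 = -656$)
$\sqrt{q + V{\left(106,-216 \right)}} = \sqrt{-656 + \frac{1}{159} \cdot 106} = \sqrt{-656 + \frac{2}{3}} = \sqrt{- \frac{1966}{3}} = \frac{i \sqrt{5898}}{3}$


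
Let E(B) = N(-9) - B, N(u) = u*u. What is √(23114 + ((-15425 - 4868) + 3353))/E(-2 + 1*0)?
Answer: 21*√14/83 ≈ 0.94668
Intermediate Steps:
N(u) = u²
E(B) = 81 - B (E(B) = (-9)² - B = 81 - B)
√(23114 + ((-15425 - 4868) + 3353))/E(-2 + 1*0) = √(23114 + ((-15425 - 4868) + 3353))/(81 - (-2 + 1*0)) = √(23114 + (-20293 + 3353))/(81 - (-2 + 0)) = √(23114 - 16940)/(81 - 1*(-2)) = √6174/(81 + 2) = (21*√14)/83 = (21*√14)*(1/83) = 21*√14/83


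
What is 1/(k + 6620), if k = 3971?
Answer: 1/10591 ≈ 9.4420e-5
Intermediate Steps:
1/(k + 6620) = 1/(3971 + 6620) = 1/10591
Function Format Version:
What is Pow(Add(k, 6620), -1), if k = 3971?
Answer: Rational(1, 10591) ≈ 9.4420e-5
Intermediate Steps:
Pow(Add(k, 6620), -1) = Pow(Add(3971, 6620), -1) = Pow(10591, -1) = Rational(1, 10591)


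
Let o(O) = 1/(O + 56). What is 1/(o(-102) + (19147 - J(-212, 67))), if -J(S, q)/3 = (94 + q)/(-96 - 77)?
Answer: 7958/152349435 ≈ 5.2235e-5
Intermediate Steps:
o(O) = 1/(56 + O)
J(S, q) = 282/173 + 3*q/173 (J(S, q) = -3*(94 + q)/(-96 - 77) = -3*(94 + q)/(-173) = -3*(94 + q)*(-1)/173 = -3*(-94/173 - q/173) = 282/173 + 3*q/173)
1/(o(-102) + (19147 - J(-212, 67))) = 1/(1/(56 - 102) + (19147 - (282/173 + (3/173)*67))) = 1/(1/(-46) + (19147 - (282/173 + 201/173))) = 1/(-1/46 + (19147 - 1*483/173)) = 1/(-1/46 + (19147 - 483/173)) = 1/(-1/46 + 3311948/173) = 1/(152349435/7958) = 7958/152349435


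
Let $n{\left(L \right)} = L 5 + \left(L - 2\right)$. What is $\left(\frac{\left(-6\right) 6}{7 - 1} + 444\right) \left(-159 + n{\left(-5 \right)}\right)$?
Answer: $-83658$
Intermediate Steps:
$n{\left(L \right)} = -2 + 6 L$ ($n{\left(L \right)} = 5 L + \left(-2 + L\right) = -2 + 6 L$)
$\left(\frac{\left(-6\right) 6}{7 - 1} + 444\right) \left(-159 + n{\left(-5 \right)}\right) = \left(\frac{\left(-6\right) 6}{7 - 1} + 444\right) \left(-159 + \left(-2 + 6 \left(-5\right)\right)\right) = \left(- \frac{36}{6} + 444\right) \left(-159 - 32\right) = \left(\left(-36\right) \frac{1}{6} + 444\right) \left(-159 - 32\right) = \left(-6 + 444\right) \left(-191\right) = 438 \left(-191\right) = -83658$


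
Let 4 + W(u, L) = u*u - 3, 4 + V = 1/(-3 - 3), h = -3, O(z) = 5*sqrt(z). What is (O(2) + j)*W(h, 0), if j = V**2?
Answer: 625/18 + 10*sqrt(2) ≈ 48.864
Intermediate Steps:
V = -25/6 (V = -4 + 1/(-3 - 3) = -4 + 1/(-6) = -4 - 1/6 = -25/6 ≈ -4.1667)
j = 625/36 (j = (-25/6)**2 = 625/36 ≈ 17.361)
W(u, L) = -7 + u**2 (W(u, L) = -4 + (u*u - 3) = -4 + (u**2 - 3) = -4 + (-3 + u**2) = -7 + u**2)
(O(2) + j)*W(h, 0) = (5*sqrt(2) + 625/36)*(-7 + (-3)**2) = (625/36 + 5*sqrt(2))*(-7 + 9) = (625/36 + 5*sqrt(2))*2 = 625/18 + 10*sqrt(2)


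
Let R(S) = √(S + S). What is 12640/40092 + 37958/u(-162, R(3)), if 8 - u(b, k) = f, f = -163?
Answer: 126997798/571311 ≈ 222.29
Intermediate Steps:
R(S) = √2*√S (R(S) = √(2*S) = √2*√S)
u(b, k) = 171 (u(b, k) = 8 - 1*(-163) = 8 + 163 = 171)
12640/40092 + 37958/u(-162, R(3)) = 12640/40092 + 37958/171 = 12640*(1/40092) + 37958*(1/171) = 3160/10023 + 37958/171 = 126997798/571311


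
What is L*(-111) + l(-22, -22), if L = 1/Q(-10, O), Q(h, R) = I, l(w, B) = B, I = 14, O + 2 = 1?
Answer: -419/14 ≈ -29.929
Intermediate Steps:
O = -1 (O = -2 + 1 = -1)
Q(h, R) = 14
L = 1/14 ≈ 0.071429
L*(-111) + l(-22, -22) = (1/14)*(-111) - 22 = -111/14 - 22 = -419/14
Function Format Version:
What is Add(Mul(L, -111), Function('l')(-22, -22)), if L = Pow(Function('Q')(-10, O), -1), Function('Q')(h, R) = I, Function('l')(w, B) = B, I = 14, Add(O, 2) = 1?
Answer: Rational(-419, 14) ≈ -29.929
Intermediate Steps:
O = -1 (O = Add(-2, 1) = -1)
Function('Q')(h, R) = 14
L = Rational(1, 14) (L = Pow(14, -1) = Rational(1, 14) ≈ 0.071429)
Add(Mul(L, -111), Function('l')(-22, -22)) = Add(Mul(Rational(1, 14), -111), -22) = Add(Rational(-111, 14), -22) = Rational(-419, 14)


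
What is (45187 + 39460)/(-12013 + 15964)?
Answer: 84647/3951 ≈ 21.424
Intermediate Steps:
(45187 + 39460)/(-12013 + 15964) = 84647/3951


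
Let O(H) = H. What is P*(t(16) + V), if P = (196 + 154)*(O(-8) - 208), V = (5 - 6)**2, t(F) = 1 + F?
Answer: -1360800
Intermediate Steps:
V = 1 (V = (-1)**2 = 1)
P = -75600 (P = (196 + 154)*(-8 - 208) = 350*(-216) = -75600)
P*(t(16) + V) = -75600*((1 + 16) + 1) = -75600*(17 + 1) = -75600*18 = -1360800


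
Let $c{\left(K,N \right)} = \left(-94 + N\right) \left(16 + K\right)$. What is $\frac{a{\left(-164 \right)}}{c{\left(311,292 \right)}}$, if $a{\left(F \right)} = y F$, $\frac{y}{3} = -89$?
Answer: $\frac{7298}{10791} \approx 0.6763$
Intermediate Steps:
$y = -267$ ($y = 3 \left(-89\right) = -267$)
$a{\left(F \right)} = - 267 F$
$\frac{a{\left(-164 \right)}}{c{\left(311,292 \right)}} = \frac{\left(-267\right) \left(-164\right)}{-1504 - 29234 + 16 \cdot 292 + 311 \cdot 292} = \frac{43788}{-1504 - 29234 + 4672 + 90812} = \frac{43788}{64746} = 43788 \cdot \frac{1}{64746} = \frac{7298}{10791}$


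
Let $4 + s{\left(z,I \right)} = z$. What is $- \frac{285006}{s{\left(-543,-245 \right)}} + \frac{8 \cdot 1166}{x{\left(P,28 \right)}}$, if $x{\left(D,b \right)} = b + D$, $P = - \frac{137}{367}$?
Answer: $\frac{4762262506}{5546033} \approx 858.68$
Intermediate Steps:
$s{\left(z,I \right)} = -4 + z$
$P = - \frac{137}{367}$ ($P = \left(-137\right) \frac{1}{367} = - \frac{137}{367} \approx -0.3733$)
$x{\left(D,b \right)} = D + b$
$- \frac{285006}{s{\left(-543,-245 \right)}} + \frac{8 \cdot 1166}{x{\left(P,28 \right)}} = - \frac{285006}{-4 - 543} + \frac{8 \cdot 1166}{- \frac{137}{367} + 28} = - \frac{285006}{-547} + \frac{9328}{\frac{10139}{367}} = \left(-285006\right) \left(- \frac{1}{547}\right) + 9328 \cdot \frac{367}{10139} = \frac{285006}{547} + \frac{3423376}{10139} = \frac{4762262506}{5546033}$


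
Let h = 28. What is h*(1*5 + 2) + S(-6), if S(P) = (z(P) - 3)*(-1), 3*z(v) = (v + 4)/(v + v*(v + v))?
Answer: 19702/99 ≈ 199.01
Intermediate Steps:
z(v) = (4 + v)/(3*(v + 2*v²)) (z(v) = ((v + 4)/(v + v*(v + v)))/3 = ((4 + v)/(v + v*(2*v)))/3 = ((4 + v)/(v + 2*v²))/3 = (4 + v)/(3*(v + 2*v²)))
S(P) = 3 - (4 + P)/(3*P*(1 + 2*P)) (S(P) = ((4 + P)/(3*P*(1 + 2*P)) - 3)*(-1) = (-3 + (4 + P)/(3*P*(1 + 2*P)))*(-1) = 3 - (4 + P)/(3*P*(1 + 2*P)))
h*(1*5 + 2) + S(-6) = 28*(1*5 + 2) + (⅔)*(-2 + 4*(-6) + 9*(-6)²)/(-6*(1 + 2*(-6))) = 28*(5 + 2) + (⅔)*(-⅙)*(-2 - 24 + 9*36)/(1 - 12) = 28*7 + (⅔)*(-⅙)*(-2 - 24 + 324)/(-11) = 196 + (⅔)*(-⅙)*(-1/11)*298 = 196 + 298/99 = 19702/99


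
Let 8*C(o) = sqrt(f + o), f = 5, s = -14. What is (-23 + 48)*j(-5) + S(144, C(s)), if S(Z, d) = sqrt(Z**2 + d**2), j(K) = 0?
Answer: 3*sqrt(147455)/8 ≈ 144.00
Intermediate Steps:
C(o) = sqrt(5 + o)/8
(-23 + 48)*j(-5) + S(144, C(s)) = (-23 + 48)*0 + sqrt(144**2 + (sqrt(5 - 14)/8)**2) = 25*0 + sqrt(20736 + (sqrt(-9)/8)**2) = 0 + sqrt(20736 + ((3*I)/8)**2) = 0 + sqrt(20736 + (3*I/8)**2) = 0 + sqrt(20736 - 9/64) = 0 + sqrt(1327095/64) = 0 + 3*sqrt(147455)/8 = 3*sqrt(147455)/8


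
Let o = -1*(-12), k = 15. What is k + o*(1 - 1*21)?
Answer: -225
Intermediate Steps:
o = 12
k + o*(1 - 1*21) = 15 + 12*(1 - 1*21) = 15 + 12*(1 - 21) = 15 + 12*(-20) = 15 - 240 = -225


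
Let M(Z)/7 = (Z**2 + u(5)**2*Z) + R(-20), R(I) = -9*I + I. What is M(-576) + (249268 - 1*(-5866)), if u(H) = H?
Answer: 2477886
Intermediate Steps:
R(I) = -8*I
M(Z) = 1120 + 7*Z**2 + 175*Z (M(Z) = 7*((Z**2 + 5**2*Z) - 8*(-20)) = 7*((Z**2 + 25*Z) + 160) = 7*(160 + Z**2 + 25*Z) = 1120 + 7*Z**2 + 175*Z)
M(-576) + (249268 - 1*(-5866)) = (1120 + 7*(-576)**2 + 175*(-576)) + (249268 - 1*(-5866)) = (1120 + 7*331776 - 100800) + (249268 + 5866) = (1120 + 2322432 - 100800) + 255134 = 2222752 + 255134 = 2477886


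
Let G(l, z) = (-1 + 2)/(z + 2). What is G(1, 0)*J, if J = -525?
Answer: -525/2 ≈ -262.50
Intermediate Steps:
G(l, z) = 1/(2 + z)
G(1, 0)*J = -525/(2 + 0) = -525/2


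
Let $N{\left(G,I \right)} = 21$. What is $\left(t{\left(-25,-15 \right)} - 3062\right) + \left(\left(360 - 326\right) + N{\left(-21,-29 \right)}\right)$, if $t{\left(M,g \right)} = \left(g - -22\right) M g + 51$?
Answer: $-331$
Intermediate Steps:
$t{\left(M,g \right)} = 51 + M g \left(22 + g\right)$ ($t{\left(M,g \right)} = \left(g + 22\right) M g + 51 = \left(22 + g\right) M g + 51 = M \left(22 + g\right) g + 51 = M g \left(22 + g\right) + 51 = 51 + M g \left(22 + g\right)$)
$\left(t{\left(-25,-15 \right)} - 3062\right) + \left(\left(360 - 326\right) + N{\left(-21,-29 \right)}\right) = \left(\left(51 - 25 \left(-15\right)^{2} + 22 \left(-25\right) \left(-15\right)\right) - 3062\right) + \left(\left(360 - 326\right) + 21\right) = \left(\left(51 - 5625 + 8250\right) - 3062\right) + \left(\left(360 + \left(-339 + 13\right)\right) + 21\right) = \left(\left(51 - 5625 + 8250\right) - 3062\right) + \left(\left(360 - 326\right) + 21\right) = \left(2676 - 3062\right) + \left(34 + 21\right) = -386 + 55 = -331$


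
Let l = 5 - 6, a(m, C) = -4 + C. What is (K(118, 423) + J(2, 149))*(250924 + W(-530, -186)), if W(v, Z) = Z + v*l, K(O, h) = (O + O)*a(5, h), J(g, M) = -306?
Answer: 24769496904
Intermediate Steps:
l = -1
K(O, h) = 2*O*(-4 + h) (K(O, h) = (O + O)*(-4 + h) = (2*O)*(-4 + h) = 2*O*(-4 + h))
W(v, Z) = Z - v (W(v, Z) = Z + v*(-1) = Z - v)
(K(118, 423) + J(2, 149))*(250924 + W(-530, -186)) = (2*118*(-4 + 423) - 306)*(250924 + (-186 - 1*(-530))) = (2*118*419 - 306)*(250924 + (-186 + 530)) = (98884 - 306)*(250924 + 344) = 98578*251268 = 24769496904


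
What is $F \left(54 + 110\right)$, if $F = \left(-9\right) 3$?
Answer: $-4428$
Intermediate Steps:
$F = -27$
$F \left(54 + 110\right) = - 27 \left(54 + 110\right) = \left(-27\right) 164 = -4428$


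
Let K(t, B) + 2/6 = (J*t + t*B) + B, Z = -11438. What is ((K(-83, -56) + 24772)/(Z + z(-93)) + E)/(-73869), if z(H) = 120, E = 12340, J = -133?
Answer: -209435576/1254074013 ≈ -0.16700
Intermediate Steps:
K(t, B) = -1/3 + B - 133*t + B*t (K(t, B) = -1/3 + ((-133*t + t*B) + B) = -1/3 + ((-133*t + B*t) + B) = -1/3 + (B - 133*t + B*t) = -1/3 + B - 133*t + B*t)
((K(-83, -56) + 24772)/(Z + z(-93)) + E)/(-73869) = (((-1/3 - 56 - 133*(-83) - 56*(-83)) + 24772)/(-11438 + 120) + 12340)/(-73869) = (((-1/3 - 56 + 11039 + 4648) + 24772)/(-11318) + 12340)*(-1/73869) = ((46892/3 + 24772)*(-1/11318) + 12340)*(-1/73869) = ((121208/3)*(-1/11318) + 12340)*(-1/73869) = (-60604/16977 + 12340)*(-1/73869) = (209435576/16977)*(-1/73869) = -209435576/1254074013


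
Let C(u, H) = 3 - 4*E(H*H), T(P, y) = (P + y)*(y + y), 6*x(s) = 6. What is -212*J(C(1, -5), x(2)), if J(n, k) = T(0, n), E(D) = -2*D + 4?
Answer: -14826856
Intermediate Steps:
x(s) = 1 (x(s) = (⅙)*6 = 1)
E(D) = 4 - 2*D
T(P, y) = 2*y*(P + y) (T(P, y) = (P + y)*(2*y) = 2*y*(P + y))
C(u, H) = -13 + 8*H² (C(u, H) = 3 - 4*(4 - 2*H*H) = 3 - 4*(4 - 2*H²) = 3 + (-16 + 8*H²) = -13 + 8*H²)
J(n, k) = 2*n² (J(n, k) = 2*n*(0 + n) = 2*n*n = 2*n²)
-212*J(C(1, -5), x(2)) = -424*(-13 + 8*(-5)²)² = -424*(-13 + 8*25)² = -424*(-13 + 200)² = -424*187² = -424*34969 = -212*69938 = -14826856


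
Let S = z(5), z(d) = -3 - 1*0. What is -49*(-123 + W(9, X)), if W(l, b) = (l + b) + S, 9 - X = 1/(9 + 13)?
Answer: 116473/22 ≈ 5294.2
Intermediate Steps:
z(d) = -3 (z(d) = -3 + 0 = -3)
S = -3
X = 197/22 (X = 9 - 1/(9 + 13) = 9 - 1/22 = 197/22 ≈ 8.9545)
W(l, b) = -3 + b + l (W(l, b) = (l + b) - 3 = (b + l) - 3 = -3 + b + l)
-49*(-123 + W(9, X)) = -49*(-123 + (-3 + 197/22 + 9)) = -49*(-123 + 329/22) = -49*(-2377/22) = 116473/22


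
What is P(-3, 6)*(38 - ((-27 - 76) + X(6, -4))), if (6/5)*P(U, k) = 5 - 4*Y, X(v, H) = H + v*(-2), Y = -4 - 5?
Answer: 32185/6 ≈ 5364.2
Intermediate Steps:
Y = -9
X(v, H) = H - 2*v
P(U, k) = 205/6 (P(U, k) = 5*(5 - 4*(-9))/6 = 5*(5 + 36)/6 = (⅚)*41 = 205/6)
P(-3, 6)*(38 - ((-27 - 76) + X(6, -4))) = 205*(38 - ((-27 - 76) + (-4 - 2*6)))/6 = 205*(38 - (-103 + (-4 - 12)))/6 = 205*(38 - (-103 - 16))/6 = 205*(38 - 1*(-119))/6 = 205*(38 + 119)/6 = (205/6)*157 = 32185/6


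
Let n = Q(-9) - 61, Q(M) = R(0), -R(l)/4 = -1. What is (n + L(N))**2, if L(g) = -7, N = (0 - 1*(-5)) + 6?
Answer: 4096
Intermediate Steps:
R(l) = 4 (R(l) = -4*(-1) = 4)
Q(M) = 4
n = -57 (n = 4 - 61 = -57)
N = 11 (N = (0 + 5) + 6 = 5 + 6 = 11)
(n + L(N))**2 = (-57 - 7)**2 = (-64)**2 = 4096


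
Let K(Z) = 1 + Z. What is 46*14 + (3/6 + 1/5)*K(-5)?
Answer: 3206/5 ≈ 641.20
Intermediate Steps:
46*14 + (3/6 + 1/5)*K(-5) = 46*14 + (3/6 + 1/5)*(1 - 5) = 644 + (3*(⅙) + 1*(⅕))*(-4) = 644 + (½ + ⅕)*(-4) = 644 + (7/10)*(-4) = 644 - 14/5 = 3206/5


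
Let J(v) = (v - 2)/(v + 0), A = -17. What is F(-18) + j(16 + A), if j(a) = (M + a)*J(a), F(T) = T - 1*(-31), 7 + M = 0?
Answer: -11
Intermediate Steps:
J(v) = (-2 + v)/v
M = -7 (M = -7 + 0 = -7)
F(T) = 31 + T (F(T) = T + 31 = 31 + T)
j(a) = (-7 + a)*(-2 + a)/a (j(a) = (-7 + a)*((-2 + a)/a) = (-7 + a)*(-2 + a)/a)
F(-18) + j(16 + A) = (31 - 18) + (-9 + (16 - 17) + 14/(16 - 17)) = 13 + (-9 - 1 + 14/(-1)) = 13 + (-9 - 1 + 14*(-1)) = 13 + (-9 - 1 - 14) = 13 - 24 = -11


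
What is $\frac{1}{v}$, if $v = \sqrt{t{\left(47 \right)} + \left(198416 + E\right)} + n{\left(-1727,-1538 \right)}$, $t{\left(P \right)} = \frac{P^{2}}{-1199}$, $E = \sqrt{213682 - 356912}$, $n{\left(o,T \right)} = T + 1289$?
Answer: $\frac{1199}{-298551 + \sqrt{1199} \sqrt{237898575 + 1199 i \sqrt{143230}}} \approx 0.0050907 - 1.1009 \cdot 10^{-5} i$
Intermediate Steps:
$n{\left(o,T \right)} = 1289 + T$
$E = i \sqrt{143230}$ ($E = \sqrt{-143230} = i \sqrt{143230} \approx 378.46 i$)
$t{\left(P \right)} = - \frac{P^{2}}{1199}$ ($t{\left(P \right)} = P^{2} \left(- \frac{1}{1199}\right) = - \frac{P^{2}}{1199}$)
$v = -249 + \sqrt{\frac{237898575}{1199} + i \sqrt{143230}}$ ($v = \sqrt{- \frac{47^{2}}{1199} + \left(198416 + i \sqrt{143230}\right)} + \left(1289 - 1538\right) = \sqrt{\left(- \frac{1}{1199}\right) 2209 + \left(198416 + i \sqrt{143230}\right)} - 249 = \sqrt{- \frac{2209}{1199} + \left(198416 + i \sqrt{143230}\right)} - 249 = \sqrt{\frac{237898575}{1199} + i \sqrt{143230}} - 249 = -249 + \sqrt{\frac{237898575}{1199} + i \sqrt{143230}} \approx 196.44 + 0.42482 i$)
$\frac{1}{v} = \frac{1}{-249 + \frac{\sqrt{285240391425 + 1437601 i \sqrt{143230}}}{1199}}$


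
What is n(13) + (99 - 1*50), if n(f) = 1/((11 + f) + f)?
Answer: 1814/37 ≈ 49.027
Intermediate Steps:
n(f) = 1/(11 + 2*f)
n(13) + (99 - 1*50) = 1/(11 + 2*13) + (99 - 1*50) = 1/(11 + 26) + (99 - 50) = 1/37 + 49 = 1814/37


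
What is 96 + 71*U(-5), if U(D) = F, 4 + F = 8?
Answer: 380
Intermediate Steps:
F = 4 (F = -4 + 8 = 4)
U(D) = 4
96 + 71*U(-5) = 96 + 71*4 = 96 + 284 = 380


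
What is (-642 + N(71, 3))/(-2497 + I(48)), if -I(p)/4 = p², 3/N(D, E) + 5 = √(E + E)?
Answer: 12213/222547 + 3*√6/222547 ≈ 0.054911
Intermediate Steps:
N(D, E) = 3/(-5 + √2*√E) (N(D, E) = 3/(-5 + √(E + E)) = 3/(-5 + √(2*E)) = 3/(-5 + √2*√E))
I(p) = -4*p²
(-642 + N(71, 3))/(-2497 + I(48)) = (-642 + 3/(-5 + √2*√3))/(-2497 - 4*48²) = (-642 + 3/(-5 + √6))/(-2497 - 4*2304) = (-642 + 3/(-5 + √6))/(-2497 - 9216) = (-642 + 3/(-5 + √6))/(-11713) = (-642 + 3/(-5 + √6))*(-1/11713) = 642/11713 - 3/(11713*(-5 + √6))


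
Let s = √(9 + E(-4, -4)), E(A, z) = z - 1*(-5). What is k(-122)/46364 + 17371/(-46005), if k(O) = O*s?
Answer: -17371/46005 - 61*√10/23182 ≈ -0.38591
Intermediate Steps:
E(A, z) = 5 + z (E(A, z) = z + 5 = 5 + z)
s = √10 (s = √(9 + (5 - 4)) = √(9 + 1) = √10 ≈ 3.1623)
k(O) = O*√10
k(-122)/46364 + 17371/(-46005) = -122*√10/46364 + 17371/(-46005) = -122*√10*(1/46364) + 17371*(-1/46005) = -61*√10/23182 - 17371/46005 = -17371/46005 - 61*√10/23182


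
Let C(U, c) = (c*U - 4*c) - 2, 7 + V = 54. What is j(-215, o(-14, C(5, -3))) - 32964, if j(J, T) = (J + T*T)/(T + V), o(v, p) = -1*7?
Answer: -659363/20 ≈ -32968.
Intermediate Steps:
V = 47 (V = -7 + 54 = 47)
C(U, c) = -2 - 4*c + U*c (C(U, c) = (U*c - 4*c) - 2 = (-4*c + U*c) - 2 = -2 - 4*c + U*c)
o(v, p) = -7
j(J, T) = (J + T²)/(47 + T) (j(J, T) = (J + T*T)/(T + 47) = (J + T²)/(47 + T))
j(-215, o(-14, C(5, -3))) - 32964 = (-215 + (-7)²)/(47 - 7) - 32964 = (-215 + 49)/40 - 32964 = (1/40)*(-166) - 32964 = -83/20 - 32964 = -659363/20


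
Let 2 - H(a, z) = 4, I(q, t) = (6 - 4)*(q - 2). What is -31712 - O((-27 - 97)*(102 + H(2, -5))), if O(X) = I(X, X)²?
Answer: -615270128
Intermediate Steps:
I(q, t) = -4 + 2*q (I(q, t) = 2*(-2 + q) = -4 + 2*q)
H(a, z) = -2 (H(a, z) = 2 - 1*4 = 2 - 4 = -2)
O(X) = (-4 + 2*X)²
-31712 - O((-27 - 97)*(102 + H(2, -5))) = -31712 - 4*(-2 + (-27 - 97)*(102 - 2))² = -31712 - 4*(-2 - 124*100)² = -31712 - 4*(-2 - 12400)² = -31712 - 4*(-12402)² = -31712 - 4*153809604 = -31712 - 1*615238416 = -31712 - 615238416 = -615270128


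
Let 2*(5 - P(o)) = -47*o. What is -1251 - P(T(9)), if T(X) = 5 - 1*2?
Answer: -2653/2 ≈ -1326.5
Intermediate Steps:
T(X) = 3 (T(X) = 5 - 2 = 3)
P(o) = 5 + 47*o/2 (P(o) = 5 - (-47)*o/2 = 5 + 47*o/2)
-1251 - P(T(9)) = -1251 - (5 + (47/2)*3) = -1251 - (5 + 141/2) = -1251 - 1*151/2 = -1251 - 151/2 = -2653/2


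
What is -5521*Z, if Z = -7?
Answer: 38647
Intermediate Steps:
-5521*Z = -5521*(-7) = 38647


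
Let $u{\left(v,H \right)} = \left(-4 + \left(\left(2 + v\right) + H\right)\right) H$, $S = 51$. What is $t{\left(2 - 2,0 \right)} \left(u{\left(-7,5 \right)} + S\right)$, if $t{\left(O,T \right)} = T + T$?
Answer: $0$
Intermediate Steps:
$t{\left(O,T \right)} = 2 T$
$u{\left(v,H \right)} = H \left(-2 + H + v\right)$ ($u{\left(v,H \right)} = \left(-4 + \left(2 + H + v\right)\right) H = \left(-2 + H + v\right) H = H \left(-2 + H + v\right)$)
$t{\left(2 - 2,0 \right)} \left(u{\left(-7,5 \right)} + S\right) = 2 \cdot 0 \left(5 \left(-2 + 5 - 7\right) + 51\right) = 0 \left(5 \left(-4\right) + 51\right) = 0 \left(-20 + 51\right) = 0 \cdot 31 = 0$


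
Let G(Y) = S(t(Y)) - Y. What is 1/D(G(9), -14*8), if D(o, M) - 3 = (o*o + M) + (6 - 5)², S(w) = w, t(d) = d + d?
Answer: -1/27 ≈ -0.037037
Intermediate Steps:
t(d) = 2*d
G(Y) = Y (G(Y) = 2*Y - Y = Y)
D(o, M) = 4 + M + o² (D(o, M) = 3 + ((o*o + M) + (6 - 5)²) = 3 + ((o² + M) + 1²) = 3 + ((M + o²) + 1) = 3 + (1 + M + o²) = 4 + M + o²)
1/D(G(9), -14*8) = 1/(4 - 14*8 + 9²) = 1/(4 - 112 + 81) = 1/(-27) = -1/27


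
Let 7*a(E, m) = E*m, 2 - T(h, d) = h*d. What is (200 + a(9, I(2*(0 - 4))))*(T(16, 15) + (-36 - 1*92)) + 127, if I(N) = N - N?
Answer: -73073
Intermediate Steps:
T(h, d) = 2 - d*h (T(h, d) = 2 - h*d = 2 - d*h)
I(N) = 0
a(E, m) = E*m/7 (a(E, m) = (E*m)/7 = E*m/7)
(200 + a(9, I(2*(0 - 4))))*(T(16, 15) + (-36 - 1*92)) + 127 = (200 + (⅐)*9*0)*((2 - 1*15*16) + (-36 - 1*92)) + 127 = (200 + 0)*((2 - 240) + (-36 - 92)) + 127 = 200*(-238 - 128) + 127 = 200*(-366) + 127 = -73200 + 127 = -73073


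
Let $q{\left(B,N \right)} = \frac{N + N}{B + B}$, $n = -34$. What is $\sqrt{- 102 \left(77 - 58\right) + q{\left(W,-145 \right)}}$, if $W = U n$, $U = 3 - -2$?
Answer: $\frac{97 i \sqrt{238}}{34} \approx 44.013 i$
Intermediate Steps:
$U = 5$ ($U = 3 + 2 = 5$)
$W = -170$ ($W = 5 \left(-34\right) = -170$)
$q{\left(B,N \right)} = \frac{N}{B}$ ($q{\left(B,N \right)} = \frac{2 N}{2 B} = 2 N \frac{1}{2 B} = \frac{N}{B}$)
$\sqrt{- 102 \left(77 - 58\right) + q{\left(W,-145 \right)}} = \sqrt{- 102 \left(77 - 58\right) - \frac{145}{-170}} = \sqrt{\left(-102\right) 19 - - \frac{29}{34}} = \sqrt{-1938 + \frac{29}{34}} = \sqrt{- \frac{65863}{34}} = \frac{97 i \sqrt{238}}{34}$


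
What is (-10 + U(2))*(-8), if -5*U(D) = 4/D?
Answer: 416/5 ≈ 83.200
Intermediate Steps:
U(D) = -4/(5*D)
(-10 + U(2))*(-8) = (-10 - ⅘/2)*(-8) = (-10 - ⅘*½)*(-8) = (-10 - ⅖)*(-8) = -52/5*(-8) = 416/5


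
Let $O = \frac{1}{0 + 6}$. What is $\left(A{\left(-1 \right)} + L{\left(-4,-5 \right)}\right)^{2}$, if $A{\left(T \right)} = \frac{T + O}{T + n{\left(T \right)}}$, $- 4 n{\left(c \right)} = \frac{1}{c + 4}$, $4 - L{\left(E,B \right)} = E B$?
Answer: $\frac{39204}{169} \approx 231.98$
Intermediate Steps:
$L{\left(E,B \right)} = 4 - B E$ ($L{\left(E,B \right)} = 4 - E B = 4 - B E$)
$n{\left(c \right)} = - \frac{1}{4 \left(4 + c\right)}$ ($n{\left(c \right)} = - \frac{1}{4 \left(c + 4\right)} = - \frac{1}{4 \left(4 + c\right)}$)
$O = \frac{1}{6} \approx 0.16667$
$A{\left(T \right)} = \frac{\frac{1}{6} + T}{T - \frac{1}{16 + 4 T}}$ ($A{\left(T \right)} = \frac{T + \frac{1}{6}}{T - \frac{1}{16 + 4 T}} = \frac{\frac{1}{6} + T}{T - \frac{1}{16 + 4 T}}$)
$\left(A{\left(-1 \right)} + L{\left(-4,-5 \right)}\right)^{2} = \left(\frac{2 \left(1 + 6 \left(-1\right)\right) \left(4 - 1\right)}{3 \left(-1 + 4 \left(-1\right) \left(4 - 1\right)\right)} + \left(4 - \left(-5\right) \left(-4\right)\right)\right)^{2} = \left(\frac{2}{3} \frac{1}{-1 + 4 \left(-1\right) 3} \left(1 - 6\right) 3 + \left(4 - 20\right)\right)^{2} = \left(\frac{2}{3} \frac{1}{-1 - 12} \left(-5\right) 3 - 16\right)^{2} = \left(\frac{2}{3} \frac{1}{-13} \left(-5\right) 3 - 16\right)^{2} = \left(\frac{2}{3} \left(- \frac{1}{13}\right) \left(-5\right) 3 - 16\right)^{2} = \left(\frac{10}{13} - 16\right)^{2} = \left(- \frac{198}{13}\right)^{2} = \frac{39204}{169}$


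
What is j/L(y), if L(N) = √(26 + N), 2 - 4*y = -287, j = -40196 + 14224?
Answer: -51944*√393/393 ≈ -2620.2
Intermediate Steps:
j = -25972
y = 289/4 (y = ½ - ¼*(-287) = ½ + 287/4 = 289/4 ≈ 72.250)
j/L(y) = -25972/√(26 + 289/4) = -25972*2*√393/393 = -51944*√393/393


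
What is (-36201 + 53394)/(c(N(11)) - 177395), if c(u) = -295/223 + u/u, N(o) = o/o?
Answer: -348549/3596287 ≈ -0.096919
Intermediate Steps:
N(o) = 1
c(u) = -72/223 (c(u) = -295*1/223 + 1 = -295/223 + 1 = -72/223)
(-36201 + 53394)/(c(N(11)) - 177395) = (-36201 + 53394)/(-72/223 - 177395) = 17193/(-39559157/223) = 17193*(-223/39559157) = -348549/3596287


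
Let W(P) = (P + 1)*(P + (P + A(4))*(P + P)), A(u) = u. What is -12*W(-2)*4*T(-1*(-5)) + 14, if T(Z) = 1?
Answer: -466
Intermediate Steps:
W(P) = (1 + P)*(P + 2*P*(4 + P)) (W(P) = (P + 1)*(P + (P + 4)*(P + P)) = (1 + P)*(P + (4 + P)*(2*P)) = (1 + P)*(P + 2*P*(4 + P)))
-12*W(-2)*4*T(-1*(-5)) + 14 = -12*-2*(9 + 2*(-2)² + 11*(-2))*4 + 14 = -12*-2*(9 + 2*4 - 22)*4 + 14 = -12*-2*(9 + 8 - 22)*4 + 14 = -12*-2*(-5)*4 + 14 = -12*10*4 + 14 = -480 + 14 = -466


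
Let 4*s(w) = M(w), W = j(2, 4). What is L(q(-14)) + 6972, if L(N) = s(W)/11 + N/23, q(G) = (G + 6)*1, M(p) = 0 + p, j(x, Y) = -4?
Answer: 1763805/253 ≈ 6971.6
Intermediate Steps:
W = -4
M(p) = p
s(w) = w/4
q(G) = 6 + G (q(G) = (6 + G)*1 = 6 + G)
L(N) = -1/11 + N/23 (L(N) = ((¼)*(-4))/11 + N/23 = -1*1/11 + N*(1/23) = -1/11 + N/23)
L(q(-14)) + 6972 = (-1/11 + (6 - 14)/23) + 6972 = (-1/11 + (1/23)*(-8)) + 6972 = (-1/11 - 8/23) + 6972 = -111/253 + 6972 = 1763805/253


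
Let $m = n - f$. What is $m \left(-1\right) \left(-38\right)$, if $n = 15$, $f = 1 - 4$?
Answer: $684$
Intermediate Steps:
$f = -3$ ($f = 1 - 4 = -3$)
$m = 18$ ($m = 15 - -3 = 15 + 3 = 18$)
$m \left(-1\right) \left(-38\right) = 18 \left(-1\right) \left(-38\right) = \left(-18\right) \left(-38\right) = 684$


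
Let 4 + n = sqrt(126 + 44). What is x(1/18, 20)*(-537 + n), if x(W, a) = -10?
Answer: 5410 - 10*sqrt(170) ≈ 5279.6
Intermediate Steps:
n = -4 + sqrt(170) (n = -4 + sqrt(126 + 44) = -4 + sqrt(170) ≈ 9.0384)
x(1/18, 20)*(-537 + n) = -10*(-537 + (-4 + sqrt(170))) = -10*(-541 + sqrt(170)) = 5410 - 10*sqrt(170)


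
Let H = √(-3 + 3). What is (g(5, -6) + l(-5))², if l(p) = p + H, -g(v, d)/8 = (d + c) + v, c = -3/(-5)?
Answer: 81/25 ≈ 3.2400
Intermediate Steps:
c = ⅗ (c = -3*(-⅕) = ⅗ ≈ 0.60000)
g(v, d) = -24/5 - 8*d - 8*v (g(v, d) = -8*((d + ⅗) + v) = -8*((⅗ + d) + v) = -8*(⅗ + d + v) = -24/5 - 8*d - 8*v)
H = 0 (H = √0 = 0)
l(p) = p (l(p) = p + 0 = p)
(g(5, -6) + l(-5))² = ((-24/5 - 8*(-6) - 8*5) - 5)² = ((-24/5 + 48 - 40) - 5)² = (16/5 - 5)² = (-9/5)² = 81/25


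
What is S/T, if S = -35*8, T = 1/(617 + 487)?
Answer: -309120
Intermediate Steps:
T = 1/1104 ≈ 0.00090580
S = -280
S/T = -280/1/1104 = -280*1104 = -309120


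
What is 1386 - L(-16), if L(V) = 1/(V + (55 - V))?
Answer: 76229/55 ≈ 1386.0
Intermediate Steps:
L(V) = 1/55
1386 - L(-16) = 1386 - 1*1/55 = 1386 - 1/55 = 76229/55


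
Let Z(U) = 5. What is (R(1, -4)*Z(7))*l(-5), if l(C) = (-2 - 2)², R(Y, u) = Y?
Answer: 80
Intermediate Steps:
l(C) = 16 (l(C) = (-4)² = 16)
(R(1, -4)*Z(7))*l(-5) = (1*5)*16 = 5*16 = 80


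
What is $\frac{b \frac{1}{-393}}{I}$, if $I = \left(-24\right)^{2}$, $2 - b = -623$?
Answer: $- \frac{625}{226368} \approx -0.002761$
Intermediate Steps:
$b = 625$ ($b = 2 - -623 = 2 + 623 = 625$)
$I = 576$
$\frac{b \frac{1}{-393}}{I} = \frac{625 \frac{1}{-393}}{576} = 625 \left(- \frac{1}{393}\right) \frac{1}{576} = \left(- \frac{625}{393}\right) \frac{1}{576} = - \frac{625}{226368}$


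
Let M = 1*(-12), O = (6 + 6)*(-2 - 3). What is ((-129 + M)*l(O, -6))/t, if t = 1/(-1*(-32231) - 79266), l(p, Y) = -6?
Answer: -39791610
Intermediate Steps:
O = -60 (O = 12*(-5) = -60)
t = -1/47035 (t = 1/(32231 - 79266) = 1/(-47035) = -1/47035 ≈ -2.1261e-5)
M = -12
((-129 + M)*l(O, -6))/t = ((-129 - 12)*(-6))/(-1/47035) = -141*(-6)*(-47035) = 846*(-47035) = -39791610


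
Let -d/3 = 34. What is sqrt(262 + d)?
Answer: 4*sqrt(10) ≈ 12.649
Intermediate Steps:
d = -102 (d = -3*34 = -102)
sqrt(262 + d) = sqrt(262 - 102) = sqrt(160) = 4*sqrt(10)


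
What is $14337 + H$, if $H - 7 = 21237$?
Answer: $35581$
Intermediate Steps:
$H = 21244$ ($H = 7 + 21237 = 21244$)
$14337 + H = 14337 + 21244 = 35581$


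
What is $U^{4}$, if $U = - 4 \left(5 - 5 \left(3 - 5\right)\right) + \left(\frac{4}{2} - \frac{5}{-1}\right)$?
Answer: $7890481$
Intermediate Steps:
$U = -53$ ($U = - 4 \left(5 - 5 \left(3 - 5\right)\right) + \left(4 \cdot \frac{1}{2} - -5\right) = - 4 \left(5 - -10\right) + \left(2 + 5\right) = - 4 \left(5 + 10\right) + 7 = \left(-4\right) 15 + 7 = -60 + 7 = -53$)
$U^{4} = \left(-53\right)^{4} = 7890481$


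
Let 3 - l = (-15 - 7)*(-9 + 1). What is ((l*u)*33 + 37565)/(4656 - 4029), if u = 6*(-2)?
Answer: 9643/57 ≈ 169.18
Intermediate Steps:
u = -12
l = -173 (l = 3 - (-15 - 7)*(-9 + 1) = 3 - (-22)*(-8) = 3 - 1*176 = 3 - 176 = -173)
((l*u)*33 + 37565)/(4656 - 4029) = (-173*(-12)*33 + 37565)/(4656 - 4029) = (2076*33 + 37565)/627 = (68508 + 37565)*(1/627) = 106073*(1/627) = 9643/57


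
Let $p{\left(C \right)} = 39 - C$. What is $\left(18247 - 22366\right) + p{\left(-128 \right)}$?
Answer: $-3952$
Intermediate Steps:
$\left(18247 - 22366\right) + p{\left(-128 \right)} = \left(18247 - 22366\right) + \left(39 - -128\right) = -4119 + \left(39 + 128\right) = -4119 + 167 = -3952$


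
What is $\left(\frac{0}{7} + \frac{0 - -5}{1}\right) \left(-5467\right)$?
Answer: $-27335$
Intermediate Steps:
$\left(\frac{0}{7} + \frac{0 - -5}{1}\right) \left(-5467\right) = \left(0 \cdot \frac{1}{7} + \left(0 + 5\right) 1\right) \left(-5467\right) = \left(0 + 5 \cdot 1\right) \left(-5467\right) = \left(0 + 5\right) \left(-5467\right) = 5 \left(-5467\right) = -27335$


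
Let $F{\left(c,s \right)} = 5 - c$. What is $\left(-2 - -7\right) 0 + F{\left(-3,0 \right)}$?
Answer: $8$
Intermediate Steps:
$\left(-2 - -7\right) 0 + F{\left(-3,0 \right)} = \left(-2 - -7\right) 0 + \left(5 - -3\right) = \left(-2 + 7\right) 0 + \left(5 + 3\right) = 5 \cdot 0 + 8 = 0 + 8 = 8$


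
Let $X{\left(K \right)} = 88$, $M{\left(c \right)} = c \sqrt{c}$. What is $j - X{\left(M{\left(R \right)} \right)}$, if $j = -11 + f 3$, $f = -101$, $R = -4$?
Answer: $-402$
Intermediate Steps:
$M{\left(c \right)} = c^{\frac{3}{2}}$
$j = -314$ ($j = -11 - 303 = -314$)
$j - X{\left(M{\left(R \right)} \right)} = -314 - 88 = -402$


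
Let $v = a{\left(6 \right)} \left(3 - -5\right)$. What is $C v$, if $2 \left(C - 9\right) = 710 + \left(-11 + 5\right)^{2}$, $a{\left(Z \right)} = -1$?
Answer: $-3056$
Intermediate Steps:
$C = 382$ ($C = 9 + \frac{710 + \left(-11 + 5\right)^{2}}{2} = 9 + \frac{710 + \left(-6\right)^{2}}{2} = 9 + \frac{710 + 36}{2} = 9 + \frac{1}{2} \cdot 746 = 9 + 373 = 382$)
$v = -8$ ($v = - (3 - -5) = - (3 + 5) = \left(-1\right) 8 = -8$)
$C v = 382 \left(-8\right) = -3056$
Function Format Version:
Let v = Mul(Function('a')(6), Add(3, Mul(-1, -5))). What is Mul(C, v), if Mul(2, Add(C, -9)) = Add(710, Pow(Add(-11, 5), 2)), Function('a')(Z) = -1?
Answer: -3056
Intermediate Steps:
C = 382 (C = Add(9, Mul(Rational(1, 2), Add(710, Pow(Add(-11, 5), 2)))) = Add(9, Mul(Rational(1, 2), Add(710, Pow(-6, 2)))) = Add(9, Mul(Rational(1, 2), Add(710, 36))) = Add(9, Mul(Rational(1, 2), 746)) = Add(9, 373) = 382)
v = -8 (v = Mul(-1, Add(3, Mul(-1, -5))) = Mul(-1, Add(3, 5)) = Mul(-1, 8) = -8)
Mul(C, v) = Mul(382, -8) = -3056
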